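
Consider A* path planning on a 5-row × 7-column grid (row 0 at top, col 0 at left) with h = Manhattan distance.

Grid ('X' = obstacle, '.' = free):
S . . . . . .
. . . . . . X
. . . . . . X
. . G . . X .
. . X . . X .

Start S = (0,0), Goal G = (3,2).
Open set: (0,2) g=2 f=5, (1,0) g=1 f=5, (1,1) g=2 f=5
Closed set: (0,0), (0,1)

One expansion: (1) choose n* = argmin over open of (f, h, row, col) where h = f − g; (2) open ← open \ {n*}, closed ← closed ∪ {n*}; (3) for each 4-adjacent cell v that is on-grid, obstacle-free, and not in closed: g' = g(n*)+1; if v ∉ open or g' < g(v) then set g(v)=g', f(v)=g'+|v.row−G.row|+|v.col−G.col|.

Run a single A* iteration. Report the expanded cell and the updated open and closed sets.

expanded=(0,2); open=[(0,3) g=3 f=7, (1,0) g=1 f=5, (1,1) g=2 f=5, (1,2) g=3 f=5]; closed=[(0,0), (0,1), (0,2)]

step 1: expand (0,2) (f=5, h=3) → closed; open now [(0,3) g=3 f=7, (1,0) g=1 f=5, (1,1) g=2 f=5, (1,2) g=3 f=5]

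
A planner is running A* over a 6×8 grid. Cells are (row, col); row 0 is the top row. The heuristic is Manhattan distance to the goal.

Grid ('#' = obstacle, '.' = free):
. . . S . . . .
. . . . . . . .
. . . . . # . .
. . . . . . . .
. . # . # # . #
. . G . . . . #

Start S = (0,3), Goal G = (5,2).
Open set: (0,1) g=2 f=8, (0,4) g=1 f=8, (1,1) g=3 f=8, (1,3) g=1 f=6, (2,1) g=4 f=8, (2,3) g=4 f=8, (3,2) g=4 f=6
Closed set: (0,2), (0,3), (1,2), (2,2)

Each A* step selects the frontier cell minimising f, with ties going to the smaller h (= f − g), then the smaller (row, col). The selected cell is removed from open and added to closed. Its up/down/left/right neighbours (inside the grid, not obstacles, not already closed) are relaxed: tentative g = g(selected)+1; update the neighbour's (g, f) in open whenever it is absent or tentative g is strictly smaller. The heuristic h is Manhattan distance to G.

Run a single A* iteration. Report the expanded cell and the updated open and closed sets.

expanded=(3,2); open=[(0,1) g=2 f=8, (0,4) g=1 f=8, (1,1) g=3 f=8, (1,3) g=1 f=6, (2,1) g=4 f=8, (2,3) g=4 f=8, (3,1) g=5 f=8, (3,3) g=5 f=8]; closed=[(0,2), (0,3), (1,2), (2,2), (3,2)]

step 1: expand (3,2) (f=6, h=2) → closed; open now [(0,1) g=2 f=8, (0,4) g=1 f=8, (1,1) g=3 f=8, (1,3) g=1 f=6, (2,1) g=4 f=8, (2,3) g=4 f=8, (3,1) g=5 f=8, (3,3) g=5 f=8]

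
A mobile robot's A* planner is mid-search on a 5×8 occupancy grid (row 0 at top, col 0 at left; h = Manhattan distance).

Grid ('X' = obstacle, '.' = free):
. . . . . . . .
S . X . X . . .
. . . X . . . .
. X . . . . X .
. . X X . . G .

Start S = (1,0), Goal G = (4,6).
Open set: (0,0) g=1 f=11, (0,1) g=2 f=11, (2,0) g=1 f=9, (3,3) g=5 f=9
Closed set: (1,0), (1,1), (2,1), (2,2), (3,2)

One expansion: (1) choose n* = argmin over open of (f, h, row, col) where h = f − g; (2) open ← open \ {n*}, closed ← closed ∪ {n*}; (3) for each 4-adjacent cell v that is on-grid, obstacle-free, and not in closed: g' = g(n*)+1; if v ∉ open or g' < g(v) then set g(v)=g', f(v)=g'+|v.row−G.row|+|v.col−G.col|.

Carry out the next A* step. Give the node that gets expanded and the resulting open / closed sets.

step 1: expand (3,3) (f=9, h=4) → closed; open now [(0,0) g=1 f=11, (0,1) g=2 f=11, (2,0) g=1 f=9, (3,4) g=6 f=9]

expanded=(3,3); open=[(0,0) g=1 f=11, (0,1) g=2 f=11, (2,0) g=1 f=9, (3,4) g=6 f=9]; closed=[(1,0), (1,1), (2,1), (2,2), (3,2), (3,3)]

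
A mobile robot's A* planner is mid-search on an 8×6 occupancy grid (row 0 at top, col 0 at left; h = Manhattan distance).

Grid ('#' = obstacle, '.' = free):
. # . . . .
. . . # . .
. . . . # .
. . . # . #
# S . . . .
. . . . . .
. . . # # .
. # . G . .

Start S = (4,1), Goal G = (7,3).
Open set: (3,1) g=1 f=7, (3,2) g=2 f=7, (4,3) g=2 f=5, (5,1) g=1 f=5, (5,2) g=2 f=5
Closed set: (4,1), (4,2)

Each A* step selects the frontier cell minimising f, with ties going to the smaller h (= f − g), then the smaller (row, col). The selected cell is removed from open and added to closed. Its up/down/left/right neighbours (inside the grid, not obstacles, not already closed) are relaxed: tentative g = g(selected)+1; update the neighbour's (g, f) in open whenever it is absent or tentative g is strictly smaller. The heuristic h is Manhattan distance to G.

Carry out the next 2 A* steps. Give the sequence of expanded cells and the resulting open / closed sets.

step 1: expand (4,3) (f=5, h=3) → closed; open now [(3,1) g=1 f=7, (3,2) g=2 f=7, (4,4) g=3 f=7, (5,1) g=1 f=5, (5,2) g=2 f=5, (5,3) g=3 f=5]
step 2: expand (5,3) (f=5, h=2) → closed; open now [(3,1) g=1 f=7, (3,2) g=2 f=7, (4,4) g=3 f=7, (5,1) g=1 f=5, (5,2) g=2 f=5, (5,4) g=4 f=7]

order=[(4,3) → (5,3)]; open=[(3,1) g=1 f=7, (3,2) g=2 f=7, (4,4) g=3 f=7, (5,1) g=1 f=5, (5,2) g=2 f=5, (5,4) g=4 f=7]; closed=[(4,1), (4,2), (4,3), (5,3)]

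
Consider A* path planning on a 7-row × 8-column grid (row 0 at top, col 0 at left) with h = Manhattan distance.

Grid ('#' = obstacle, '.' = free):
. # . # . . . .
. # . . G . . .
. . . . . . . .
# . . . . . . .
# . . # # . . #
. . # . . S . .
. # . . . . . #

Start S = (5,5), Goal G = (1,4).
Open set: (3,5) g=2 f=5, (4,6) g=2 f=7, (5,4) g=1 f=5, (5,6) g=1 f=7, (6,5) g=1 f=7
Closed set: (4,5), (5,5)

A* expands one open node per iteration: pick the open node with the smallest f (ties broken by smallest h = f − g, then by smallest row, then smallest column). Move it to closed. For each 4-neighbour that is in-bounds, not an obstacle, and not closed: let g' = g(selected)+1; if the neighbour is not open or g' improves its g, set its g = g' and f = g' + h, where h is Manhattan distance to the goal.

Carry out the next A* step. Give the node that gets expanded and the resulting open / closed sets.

step 1: expand (3,5) (f=5, h=3) → closed; open now [(2,5) g=3 f=5, (3,4) g=3 f=5, (3,6) g=3 f=7, (4,6) g=2 f=7, (5,4) g=1 f=5, (5,6) g=1 f=7, (6,5) g=1 f=7]

expanded=(3,5); open=[(2,5) g=3 f=5, (3,4) g=3 f=5, (3,6) g=3 f=7, (4,6) g=2 f=7, (5,4) g=1 f=5, (5,6) g=1 f=7, (6,5) g=1 f=7]; closed=[(3,5), (4,5), (5,5)]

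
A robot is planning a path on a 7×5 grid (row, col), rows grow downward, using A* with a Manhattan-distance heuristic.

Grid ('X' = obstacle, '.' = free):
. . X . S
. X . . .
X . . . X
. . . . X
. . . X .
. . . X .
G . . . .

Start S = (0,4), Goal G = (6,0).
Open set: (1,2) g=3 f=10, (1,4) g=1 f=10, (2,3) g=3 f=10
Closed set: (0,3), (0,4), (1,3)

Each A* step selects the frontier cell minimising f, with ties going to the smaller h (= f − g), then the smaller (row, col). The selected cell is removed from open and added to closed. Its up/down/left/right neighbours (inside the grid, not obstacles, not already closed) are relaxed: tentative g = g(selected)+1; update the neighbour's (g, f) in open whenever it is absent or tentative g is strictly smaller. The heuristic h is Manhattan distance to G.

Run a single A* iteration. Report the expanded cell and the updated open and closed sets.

step 1: expand (1,2) (f=10, h=7) → closed; open now [(1,4) g=1 f=10, (2,2) g=4 f=10, (2,3) g=3 f=10]

expanded=(1,2); open=[(1,4) g=1 f=10, (2,2) g=4 f=10, (2,3) g=3 f=10]; closed=[(0,3), (0,4), (1,2), (1,3)]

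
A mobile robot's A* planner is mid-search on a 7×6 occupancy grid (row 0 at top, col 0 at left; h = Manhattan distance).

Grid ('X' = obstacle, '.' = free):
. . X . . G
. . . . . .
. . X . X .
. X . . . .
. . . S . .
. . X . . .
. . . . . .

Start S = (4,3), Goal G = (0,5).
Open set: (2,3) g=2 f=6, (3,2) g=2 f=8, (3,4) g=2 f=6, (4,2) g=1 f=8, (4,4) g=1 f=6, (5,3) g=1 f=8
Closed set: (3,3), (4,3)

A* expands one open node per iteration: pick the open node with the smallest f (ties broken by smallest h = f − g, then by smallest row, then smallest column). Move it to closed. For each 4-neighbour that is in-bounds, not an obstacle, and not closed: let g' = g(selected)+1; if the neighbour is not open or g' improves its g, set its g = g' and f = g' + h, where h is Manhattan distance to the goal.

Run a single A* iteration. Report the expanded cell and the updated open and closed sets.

expanded=(2,3); open=[(1,3) g=3 f=6, (3,2) g=2 f=8, (3,4) g=2 f=6, (4,2) g=1 f=8, (4,4) g=1 f=6, (5,3) g=1 f=8]; closed=[(2,3), (3,3), (4,3)]

step 1: expand (2,3) (f=6, h=4) → closed; open now [(1,3) g=3 f=6, (3,2) g=2 f=8, (3,4) g=2 f=6, (4,2) g=1 f=8, (4,4) g=1 f=6, (5,3) g=1 f=8]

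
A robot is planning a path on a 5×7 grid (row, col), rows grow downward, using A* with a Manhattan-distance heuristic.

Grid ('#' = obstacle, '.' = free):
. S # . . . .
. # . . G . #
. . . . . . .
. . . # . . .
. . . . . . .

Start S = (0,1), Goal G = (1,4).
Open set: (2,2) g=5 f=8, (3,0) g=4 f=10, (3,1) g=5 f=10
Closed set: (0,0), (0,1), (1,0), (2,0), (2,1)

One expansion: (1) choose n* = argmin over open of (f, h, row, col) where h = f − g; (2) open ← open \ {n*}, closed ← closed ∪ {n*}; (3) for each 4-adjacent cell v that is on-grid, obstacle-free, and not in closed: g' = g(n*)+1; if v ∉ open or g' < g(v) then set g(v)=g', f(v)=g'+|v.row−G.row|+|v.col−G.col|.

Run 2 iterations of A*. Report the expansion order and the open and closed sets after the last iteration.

step 1: expand (2,2) (f=8, h=3) → closed; open now [(1,2) g=6 f=8, (2,3) g=6 f=8, (3,0) g=4 f=10, (3,1) g=5 f=10, (3,2) g=6 f=10]
step 2: expand (1,2) (f=8, h=2) → closed; open now [(1,3) g=7 f=8, (2,3) g=6 f=8, (3,0) g=4 f=10, (3,1) g=5 f=10, (3,2) g=6 f=10]

order=[(2,2) → (1,2)]; open=[(1,3) g=7 f=8, (2,3) g=6 f=8, (3,0) g=4 f=10, (3,1) g=5 f=10, (3,2) g=6 f=10]; closed=[(0,0), (0,1), (1,0), (1,2), (2,0), (2,1), (2,2)]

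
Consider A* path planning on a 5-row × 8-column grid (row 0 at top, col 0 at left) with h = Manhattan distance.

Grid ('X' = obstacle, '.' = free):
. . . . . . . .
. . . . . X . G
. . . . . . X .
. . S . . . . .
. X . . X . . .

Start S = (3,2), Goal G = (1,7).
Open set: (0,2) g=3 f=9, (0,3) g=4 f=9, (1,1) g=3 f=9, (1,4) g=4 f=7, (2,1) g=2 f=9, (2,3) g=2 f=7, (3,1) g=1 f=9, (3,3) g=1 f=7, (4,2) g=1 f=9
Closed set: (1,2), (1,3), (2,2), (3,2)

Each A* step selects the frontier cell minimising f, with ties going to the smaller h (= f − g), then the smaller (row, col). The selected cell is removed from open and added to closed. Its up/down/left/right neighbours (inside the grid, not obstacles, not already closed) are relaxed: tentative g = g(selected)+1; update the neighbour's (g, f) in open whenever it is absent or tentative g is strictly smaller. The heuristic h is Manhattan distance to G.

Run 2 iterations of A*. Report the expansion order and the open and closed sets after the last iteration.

step 1: expand (1,4) (f=7, h=3) → closed; open now [(0,2) g=3 f=9, (0,3) g=4 f=9, (0,4) g=5 f=9, (1,1) g=3 f=9, (2,1) g=2 f=9, (2,3) g=2 f=7, (2,4) g=5 f=9, (3,1) g=1 f=9, (3,3) g=1 f=7, (4,2) g=1 f=9]
step 2: expand (2,3) (f=7, h=5) → closed; open now [(0,2) g=3 f=9, (0,3) g=4 f=9, (0,4) g=5 f=9, (1,1) g=3 f=9, (2,1) g=2 f=9, (2,4) g=3 f=7, (3,1) g=1 f=9, (3,3) g=1 f=7, (4,2) g=1 f=9]

order=[(1,4) → (2,3)]; open=[(0,2) g=3 f=9, (0,3) g=4 f=9, (0,4) g=5 f=9, (1,1) g=3 f=9, (2,1) g=2 f=9, (2,4) g=3 f=7, (3,1) g=1 f=9, (3,3) g=1 f=7, (4,2) g=1 f=9]; closed=[(1,2), (1,3), (1,4), (2,2), (2,3), (3,2)]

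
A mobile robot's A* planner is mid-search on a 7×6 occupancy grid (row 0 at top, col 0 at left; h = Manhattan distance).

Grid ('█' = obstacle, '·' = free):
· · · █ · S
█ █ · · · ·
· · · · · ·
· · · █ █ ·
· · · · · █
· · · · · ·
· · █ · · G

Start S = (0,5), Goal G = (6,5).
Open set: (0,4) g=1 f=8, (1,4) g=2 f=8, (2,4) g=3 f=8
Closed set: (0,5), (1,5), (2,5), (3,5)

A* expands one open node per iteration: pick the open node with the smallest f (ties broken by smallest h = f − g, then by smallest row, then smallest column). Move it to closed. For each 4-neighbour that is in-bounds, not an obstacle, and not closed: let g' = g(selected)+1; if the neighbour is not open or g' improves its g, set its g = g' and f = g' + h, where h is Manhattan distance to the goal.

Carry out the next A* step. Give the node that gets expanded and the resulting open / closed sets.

expanded=(2,4); open=[(0,4) g=1 f=8, (1,4) g=2 f=8, (2,3) g=4 f=10]; closed=[(0,5), (1,5), (2,4), (2,5), (3,5)]

step 1: expand (2,4) (f=8, h=5) → closed; open now [(0,4) g=1 f=8, (1,4) g=2 f=8, (2,3) g=4 f=10]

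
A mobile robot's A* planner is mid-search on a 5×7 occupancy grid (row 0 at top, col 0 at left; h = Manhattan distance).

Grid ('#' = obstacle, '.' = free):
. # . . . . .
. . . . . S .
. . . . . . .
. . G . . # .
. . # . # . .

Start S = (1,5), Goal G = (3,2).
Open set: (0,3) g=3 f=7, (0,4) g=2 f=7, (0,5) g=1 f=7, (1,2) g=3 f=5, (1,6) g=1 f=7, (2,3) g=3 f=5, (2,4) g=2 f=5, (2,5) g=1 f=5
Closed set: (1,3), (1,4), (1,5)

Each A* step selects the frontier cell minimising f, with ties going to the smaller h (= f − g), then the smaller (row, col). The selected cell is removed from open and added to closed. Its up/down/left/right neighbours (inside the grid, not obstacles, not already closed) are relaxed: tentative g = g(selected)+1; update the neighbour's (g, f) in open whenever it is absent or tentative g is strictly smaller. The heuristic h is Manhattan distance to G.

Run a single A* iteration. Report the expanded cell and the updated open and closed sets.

step 1: expand (1,2) (f=5, h=2) → closed; open now [(0,2) g=4 f=7, (0,3) g=3 f=7, (0,4) g=2 f=7, (0,5) g=1 f=7, (1,1) g=4 f=7, (1,6) g=1 f=7, (2,2) g=4 f=5, (2,3) g=3 f=5, (2,4) g=2 f=5, (2,5) g=1 f=5]

expanded=(1,2); open=[(0,2) g=4 f=7, (0,3) g=3 f=7, (0,4) g=2 f=7, (0,5) g=1 f=7, (1,1) g=4 f=7, (1,6) g=1 f=7, (2,2) g=4 f=5, (2,3) g=3 f=5, (2,4) g=2 f=5, (2,5) g=1 f=5]; closed=[(1,2), (1,3), (1,4), (1,5)]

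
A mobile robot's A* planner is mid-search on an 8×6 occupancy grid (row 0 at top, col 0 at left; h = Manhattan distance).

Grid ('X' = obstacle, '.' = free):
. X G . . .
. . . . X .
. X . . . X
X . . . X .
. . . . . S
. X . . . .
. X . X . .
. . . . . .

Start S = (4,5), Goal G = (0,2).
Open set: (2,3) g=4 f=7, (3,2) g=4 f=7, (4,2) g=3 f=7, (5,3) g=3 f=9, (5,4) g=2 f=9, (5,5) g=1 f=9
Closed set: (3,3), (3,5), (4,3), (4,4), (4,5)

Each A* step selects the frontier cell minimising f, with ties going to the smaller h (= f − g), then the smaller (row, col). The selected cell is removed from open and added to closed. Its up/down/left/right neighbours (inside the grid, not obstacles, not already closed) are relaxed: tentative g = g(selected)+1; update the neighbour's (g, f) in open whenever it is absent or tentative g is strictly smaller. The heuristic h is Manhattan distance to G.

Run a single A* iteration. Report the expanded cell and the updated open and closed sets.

step 1: expand (2,3) (f=7, h=3) → closed; open now [(1,3) g=5 f=7, (2,2) g=5 f=7, (2,4) g=5 f=9, (3,2) g=4 f=7, (4,2) g=3 f=7, (5,3) g=3 f=9, (5,4) g=2 f=9, (5,5) g=1 f=9]

expanded=(2,3); open=[(1,3) g=5 f=7, (2,2) g=5 f=7, (2,4) g=5 f=9, (3,2) g=4 f=7, (4,2) g=3 f=7, (5,3) g=3 f=9, (5,4) g=2 f=9, (5,5) g=1 f=9]; closed=[(2,3), (3,3), (3,5), (4,3), (4,4), (4,5)]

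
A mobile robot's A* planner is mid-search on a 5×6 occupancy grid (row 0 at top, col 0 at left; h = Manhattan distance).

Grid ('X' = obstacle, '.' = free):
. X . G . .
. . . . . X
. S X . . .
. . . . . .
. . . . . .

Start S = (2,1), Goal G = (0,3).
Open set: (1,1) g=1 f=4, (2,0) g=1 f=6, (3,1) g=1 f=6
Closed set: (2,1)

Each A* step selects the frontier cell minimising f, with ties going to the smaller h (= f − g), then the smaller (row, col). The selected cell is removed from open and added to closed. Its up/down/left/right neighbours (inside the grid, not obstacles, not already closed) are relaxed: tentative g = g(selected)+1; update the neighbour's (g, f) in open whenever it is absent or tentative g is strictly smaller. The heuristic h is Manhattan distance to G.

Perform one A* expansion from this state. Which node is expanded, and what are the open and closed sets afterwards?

step 1: expand (1,1) (f=4, h=3) → closed; open now [(1,0) g=2 f=6, (1,2) g=2 f=4, (2,0) g=1 f=6, (3,1) g=1 f=6]

expanded=(1,1); open=[(1,0) g=2 f=6, (1,2) g=2 f=4, (2,0) g=1 f=6, (3,1) g=1 f=6]; closed=[(1,1), (2,1)]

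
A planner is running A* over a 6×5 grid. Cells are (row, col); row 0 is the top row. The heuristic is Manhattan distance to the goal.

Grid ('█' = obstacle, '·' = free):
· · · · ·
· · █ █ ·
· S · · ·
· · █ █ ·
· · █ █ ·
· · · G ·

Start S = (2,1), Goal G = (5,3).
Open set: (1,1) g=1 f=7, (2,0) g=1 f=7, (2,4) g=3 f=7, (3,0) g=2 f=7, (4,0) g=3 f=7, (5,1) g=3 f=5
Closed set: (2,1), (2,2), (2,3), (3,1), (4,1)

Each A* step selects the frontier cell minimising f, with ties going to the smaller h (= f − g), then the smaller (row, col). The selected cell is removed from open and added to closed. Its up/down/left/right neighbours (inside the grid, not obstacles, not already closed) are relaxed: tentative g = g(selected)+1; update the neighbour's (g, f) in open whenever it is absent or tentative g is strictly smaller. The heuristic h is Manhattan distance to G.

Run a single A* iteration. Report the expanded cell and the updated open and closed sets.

step 1: expand (5,1) (f=5, h=2) → closed; open now [(1,1) g=1 f=7, (2,0) g=1 f=7, (2,4) g=3 f=7, (3,0) g=2 f=7, (4,0) g=3 f=7, (5,0) g=4 f=7, (5,2) g=4 f=5]

expanded=(5,1); open=[(1,1) g=1 f=7, (2,0) g=1 f=7, (2,4) g=3 f=7, (3,0) g=2 f=7, (4,0) g=3 f=7, (5,0) g=4 f=7, (5,2) g=4 f=5]; closed=[(2,1), (2,2), (2,3), (3,1), (4,1), (5,1)]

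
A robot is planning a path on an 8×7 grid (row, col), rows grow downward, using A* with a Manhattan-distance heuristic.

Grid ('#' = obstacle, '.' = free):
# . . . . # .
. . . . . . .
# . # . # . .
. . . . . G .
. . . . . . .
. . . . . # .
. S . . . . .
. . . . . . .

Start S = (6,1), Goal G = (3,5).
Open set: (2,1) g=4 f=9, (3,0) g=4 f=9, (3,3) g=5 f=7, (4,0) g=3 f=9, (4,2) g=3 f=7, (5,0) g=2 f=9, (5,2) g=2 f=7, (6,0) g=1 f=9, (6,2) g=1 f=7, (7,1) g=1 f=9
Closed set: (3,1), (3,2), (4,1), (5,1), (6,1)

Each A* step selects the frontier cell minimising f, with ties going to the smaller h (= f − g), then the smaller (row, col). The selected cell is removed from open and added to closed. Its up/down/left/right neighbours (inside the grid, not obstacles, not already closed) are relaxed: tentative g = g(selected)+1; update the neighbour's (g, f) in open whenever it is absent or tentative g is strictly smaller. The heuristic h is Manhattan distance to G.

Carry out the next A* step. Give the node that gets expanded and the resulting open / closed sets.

step 1: expand (3,3) (f=7, h=2) → closed; open now [(2,1) g=4 f=9, (2,3) g=6 f=9, (3,0) g=4 f=9, (3,4) g=6 f=7, (4,0) g=3 f=9, (4,2) g=3 f=7, (4,3) g=6 f=9, (5,0) g=2 f=9, (5,2) g=2 f=7, (6,0) g=1 f=9, (6,2) g=1 f=7, (7,1) g=1 f=9]

expanded=(3,3); open=[(2,1) g=4 f=9, (2,3) g=6 f=9, (3,0) g=4 f=9, (3,4) g=6 f=7, (4,0) g=3 f=9, (4,2) g=3 f=7, (4,3) g=6 f=9, (5,0) g=2 f=9, (5,2) g=2 f=7, (6,0) g=1 f=9, (6,2) g=1 f=7, (7,1) g=1 f=9]; closed=[(3,1), (3,2), (3,3), (4,1), (5,1), (6,1)]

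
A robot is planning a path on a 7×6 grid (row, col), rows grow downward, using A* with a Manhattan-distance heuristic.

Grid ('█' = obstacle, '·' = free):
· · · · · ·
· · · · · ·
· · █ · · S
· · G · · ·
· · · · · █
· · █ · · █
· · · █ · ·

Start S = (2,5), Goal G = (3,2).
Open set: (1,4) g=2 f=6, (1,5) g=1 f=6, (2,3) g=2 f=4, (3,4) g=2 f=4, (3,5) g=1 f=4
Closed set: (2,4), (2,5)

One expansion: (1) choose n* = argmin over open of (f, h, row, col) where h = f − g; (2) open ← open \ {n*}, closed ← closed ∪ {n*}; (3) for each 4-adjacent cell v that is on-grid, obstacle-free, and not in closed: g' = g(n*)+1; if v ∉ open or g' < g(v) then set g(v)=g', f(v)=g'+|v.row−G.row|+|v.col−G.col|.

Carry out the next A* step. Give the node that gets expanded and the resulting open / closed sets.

expanded=(2,3); open=[(1,3) g=3 f=6, (1,4) g=2 f=6, (1,5) g=1 f=6, (3,3) g=3 f=4, (3,4) g=2 f=4, (3,5) g=1 f=4]; closed=[(2,3), (2,4), (2,5)]

step 1: expand (2,3) (f=4, h=2) → closed; open now [(1,3) g=3 f=6, (1,4) g=2 f=6, (1,5) g=1 f=6, (3,3) g=3 f=4, (3,4) g=2 f=4, (3,5) g=1 f=4]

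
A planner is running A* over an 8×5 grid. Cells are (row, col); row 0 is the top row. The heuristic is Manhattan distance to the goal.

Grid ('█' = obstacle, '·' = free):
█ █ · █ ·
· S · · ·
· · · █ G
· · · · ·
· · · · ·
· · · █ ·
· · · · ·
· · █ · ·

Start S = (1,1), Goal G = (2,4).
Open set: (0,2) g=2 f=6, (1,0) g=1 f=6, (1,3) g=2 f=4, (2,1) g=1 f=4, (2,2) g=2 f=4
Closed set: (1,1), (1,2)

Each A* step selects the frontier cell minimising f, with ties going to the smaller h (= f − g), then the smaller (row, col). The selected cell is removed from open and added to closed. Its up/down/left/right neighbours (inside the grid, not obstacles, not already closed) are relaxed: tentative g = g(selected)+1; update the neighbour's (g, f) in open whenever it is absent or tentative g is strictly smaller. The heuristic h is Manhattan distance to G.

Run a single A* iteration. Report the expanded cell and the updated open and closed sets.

step 1: expand (1,3) (f=4, h=2) → closed; open now [(0,2) g=2 f=6, (1,0) g=1 f=6, (1,4) g=3 f=4, (2,1) g=1 f=4, (2,2) g=2 f=4]

expanded=(1,3); open=[(0,2) g=2 f=6, (1,0) g=1 f=6, (1,4) g=3 f=4, (2,1) g=1 f=4, (2,2) g=2 f=4]; closed=[(1,1), (1,2), (1,3)]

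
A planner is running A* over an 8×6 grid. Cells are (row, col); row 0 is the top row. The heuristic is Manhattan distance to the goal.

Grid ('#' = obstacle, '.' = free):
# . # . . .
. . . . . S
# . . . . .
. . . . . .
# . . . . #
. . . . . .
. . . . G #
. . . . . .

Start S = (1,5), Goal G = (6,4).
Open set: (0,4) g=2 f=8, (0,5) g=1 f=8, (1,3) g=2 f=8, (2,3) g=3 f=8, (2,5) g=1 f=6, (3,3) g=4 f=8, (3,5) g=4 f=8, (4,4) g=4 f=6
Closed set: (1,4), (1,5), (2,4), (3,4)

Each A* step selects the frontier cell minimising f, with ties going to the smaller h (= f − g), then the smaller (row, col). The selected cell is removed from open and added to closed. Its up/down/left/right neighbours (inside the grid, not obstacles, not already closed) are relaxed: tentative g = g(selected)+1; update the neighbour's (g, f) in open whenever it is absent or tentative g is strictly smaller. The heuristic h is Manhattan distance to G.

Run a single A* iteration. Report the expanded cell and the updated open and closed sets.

step 1: expand (4,4) (f=6, h=2) → closed; open now [(0,4) g=2 f=8, (0,5) g=1 f=8, (1,3) g=2 f=8, (2,3) g=3 f=8, (2,5) g=1 f=6, (3,3) g=4 f=8, (3,5) g=4 f=8, (4,3) g=5 f=8, (5,4) g=5 f=6]

expanded=(4,4); open=[(0,4) g=2 f=8, (0,5) g=1 f=8, (1,3) g=2 f=8, (2,3) g=3 f=8, (2,5) g=1 f=6, (3,3) g=4 f=8, (3,5) g=4 f=8, (4,3) g=5 f=8, (5,4) g=5 f=6]; closed=[(1,4), (1,5), (2,4), (3,4), (4,4)]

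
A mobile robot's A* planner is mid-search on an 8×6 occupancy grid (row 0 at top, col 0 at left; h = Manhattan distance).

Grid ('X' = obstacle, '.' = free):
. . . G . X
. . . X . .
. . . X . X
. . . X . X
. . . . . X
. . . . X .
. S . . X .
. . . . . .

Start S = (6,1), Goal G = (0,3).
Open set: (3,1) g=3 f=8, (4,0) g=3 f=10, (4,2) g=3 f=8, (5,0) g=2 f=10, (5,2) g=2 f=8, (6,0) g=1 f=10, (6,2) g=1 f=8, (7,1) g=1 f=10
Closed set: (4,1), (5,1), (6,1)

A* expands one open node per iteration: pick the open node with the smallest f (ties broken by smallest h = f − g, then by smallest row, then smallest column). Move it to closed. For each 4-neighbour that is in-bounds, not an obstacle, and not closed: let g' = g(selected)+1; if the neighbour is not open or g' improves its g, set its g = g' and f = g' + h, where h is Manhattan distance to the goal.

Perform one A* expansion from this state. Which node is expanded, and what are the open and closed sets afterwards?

step 1: expand (3,1) (f=8, h=5) → closed; open now [(2,1) g=4 f=8, (3,0) g=4 f=10, (3,2) g=4 f=8, (4,0) g=3 f=10, (4,2) g=3 f=8, (5,0) g=2 f=10, (5,2) g=2 f=8, (6,0) g=1 f=10, (6,2) g=1 f=8, (7,1) g=1 f=10]

expanded=(3,1); open=[(2,1) g=4 f=8, (3,0) g=4 f=10, (3,2) g=4 f=8, (4,0) g=3 f=10, (4,2) g=3 f=8, (5,0) g=2 f=10, (5,2) g=2 f=8, (6,0) g=1 f=10, (6,2) g=1 f=8, (7,1) g=1 f=10]; closed=[(3,1), (4,1), (5,1), (6,1)]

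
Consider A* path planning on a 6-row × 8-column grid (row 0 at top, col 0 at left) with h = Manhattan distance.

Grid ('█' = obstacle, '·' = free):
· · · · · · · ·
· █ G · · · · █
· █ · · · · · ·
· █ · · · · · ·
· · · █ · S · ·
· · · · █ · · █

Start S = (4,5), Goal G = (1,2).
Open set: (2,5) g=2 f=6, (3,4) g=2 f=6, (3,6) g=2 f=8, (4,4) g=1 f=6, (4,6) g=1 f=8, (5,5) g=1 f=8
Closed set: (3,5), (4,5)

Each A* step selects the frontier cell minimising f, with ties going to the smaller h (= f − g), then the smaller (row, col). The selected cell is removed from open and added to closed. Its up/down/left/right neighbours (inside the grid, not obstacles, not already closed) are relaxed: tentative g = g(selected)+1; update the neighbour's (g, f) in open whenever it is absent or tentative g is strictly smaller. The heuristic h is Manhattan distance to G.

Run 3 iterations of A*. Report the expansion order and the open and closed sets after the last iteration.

step 1: expand (2,5) (f=6, h=4) → closed; open now [(1,5) g=3 f=6, (2,4) g=3 f=6, (2,6) g=3 f=8, (3,4) g=2 f=6, (3,6) g=2 f=8, (4,4) g=1 f=6, (4,6) g=1 f=8, (5,5) g=1 f=8]
step 2: expand (1,5) (f=6, h=3) → closed; open now [(0,5) g=4 f=8, (1,4) g=4 f=6, (1,6) g=4 f=8, (2,4) g=3 f=6, (2,6) g=3 f=8, (3,4) g=2 f=6, (3,6) g=2 f=8, (4,4) g=1 f=6, (4,6) g=1 f=8, (5,5) g=1 f=8]
step 3: expand (1,4) (f=6, h=2) → closed; open now [(0,4) g=5 f=8, (0,5) g=4 f=8, (1,3) g=5 f=6, (1,6) g=4 f=8, (2,4) g=3 f=6, (2,6) g=3 f=8, (3,4) g=2 f=6, (3,6) g=2 f=8, (4,4) g=1 f=6, (4,6) g=1 f=8, (5,5) g=1 f=8]

order=[(2,5) → (1,5) → (1,4)]; open=[(0,4) g=5 f=8, (0,5) g=4 f=8, (1,3) g=5 f=6, (1,6) g=4 f=8, (2,4) g=3 f=6, (2,6) g=3 f=8, (3,4) g=2 f=6, (3,6) g=2 f=8, (4,4) g=1 f=6, (4,6) g=1 f=8, (5,5) g=1 f=8]; closed=[(1,4), (1,5), (2,5), (3,5), (4,5)]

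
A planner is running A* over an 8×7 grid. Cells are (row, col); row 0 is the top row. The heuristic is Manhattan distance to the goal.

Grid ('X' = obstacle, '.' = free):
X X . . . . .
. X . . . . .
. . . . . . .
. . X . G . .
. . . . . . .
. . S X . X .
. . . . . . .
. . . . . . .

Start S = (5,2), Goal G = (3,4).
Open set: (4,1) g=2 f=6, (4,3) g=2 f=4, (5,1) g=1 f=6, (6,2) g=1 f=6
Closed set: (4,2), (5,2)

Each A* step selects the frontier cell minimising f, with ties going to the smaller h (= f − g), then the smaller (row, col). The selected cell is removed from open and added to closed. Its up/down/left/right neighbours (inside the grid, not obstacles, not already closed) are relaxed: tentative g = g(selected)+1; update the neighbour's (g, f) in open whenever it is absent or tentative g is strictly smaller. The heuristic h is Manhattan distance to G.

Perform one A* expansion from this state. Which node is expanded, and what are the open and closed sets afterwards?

expanded=(4,3); open=[(3,3) g=3 f=4, (4,1) g=2 f=6, (4,4) g=3 f=4, (5,1) g=1 f=6, (6,2) g=1 f=6]; closed=[(4,2), (4,3), (5,2)]

step 1: expand (4,3) (f=4, h=2) → closed; open now [(3,3) g=3 f=4, (4,1) g=2 f=6, (4,4) g=3 f=4, (5,1) g=1 f=6, (6,2) g=1 f=6]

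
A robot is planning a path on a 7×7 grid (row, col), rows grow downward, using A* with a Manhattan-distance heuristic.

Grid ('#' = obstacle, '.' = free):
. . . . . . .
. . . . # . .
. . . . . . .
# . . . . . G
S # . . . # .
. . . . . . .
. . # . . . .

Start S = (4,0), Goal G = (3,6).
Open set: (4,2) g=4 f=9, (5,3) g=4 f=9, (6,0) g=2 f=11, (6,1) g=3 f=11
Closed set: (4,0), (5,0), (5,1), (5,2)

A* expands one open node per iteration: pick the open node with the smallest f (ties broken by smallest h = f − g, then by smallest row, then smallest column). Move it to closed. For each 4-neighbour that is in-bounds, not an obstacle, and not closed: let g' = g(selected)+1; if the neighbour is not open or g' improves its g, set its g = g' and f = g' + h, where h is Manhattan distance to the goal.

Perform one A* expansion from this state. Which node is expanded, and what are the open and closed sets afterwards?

expanded=(4,2); open=[(3,2) g=5 f=9, (4,3) g=5 f=9, (5,3) g=4 f=9, (6,0) g=2 f=11, (6,1) g=3 f=11]; closed=[(4,0), (4,2), (5,0), (5,1), (5,2)]

step 1: expand (4,2) (f=9, h=5) → closed; open now [(3,2) g=5 f=9, (4,3) g=5 f=9, (5,3) g=4 f=9, (6,0) g=2 f=11, (6,1) g=3 f=11]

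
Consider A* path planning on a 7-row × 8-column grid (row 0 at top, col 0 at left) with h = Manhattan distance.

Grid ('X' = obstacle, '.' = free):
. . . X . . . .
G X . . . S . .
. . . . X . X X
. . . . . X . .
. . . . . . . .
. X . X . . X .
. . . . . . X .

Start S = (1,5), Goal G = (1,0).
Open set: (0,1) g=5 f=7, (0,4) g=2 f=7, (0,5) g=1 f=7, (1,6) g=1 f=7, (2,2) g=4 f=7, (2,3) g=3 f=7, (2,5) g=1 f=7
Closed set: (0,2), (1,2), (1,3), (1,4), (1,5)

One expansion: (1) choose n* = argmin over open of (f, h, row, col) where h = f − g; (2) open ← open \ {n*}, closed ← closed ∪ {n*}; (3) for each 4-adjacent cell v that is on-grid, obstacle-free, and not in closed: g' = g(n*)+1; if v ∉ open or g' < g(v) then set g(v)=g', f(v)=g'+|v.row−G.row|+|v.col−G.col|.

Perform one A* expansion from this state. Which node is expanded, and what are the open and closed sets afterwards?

expanded=(0,1); open=[(0,0) g=6 f=7, (0,4) g=2 f=7, (0,5) g=1 f=7, (1,6) g=1 f=7, (2,2) g=4 f=7, (2,3) g=3 f=7, (2,5) g=1 f=7]; closed=[(0,1), (0,2), (1,2), (1,3), (1,4), (1,5)]

step 1: expand (0,1) (f=7, h=2) → closed; open now [(0,0) g=6 f=7, (0,4) g=2 f=7, (0,5) g=1 f=7, (1,6) g=1 f=7, (2,2) g=4 f=7, (2,3) g=3 f=7, (2,5) g=1 f=7]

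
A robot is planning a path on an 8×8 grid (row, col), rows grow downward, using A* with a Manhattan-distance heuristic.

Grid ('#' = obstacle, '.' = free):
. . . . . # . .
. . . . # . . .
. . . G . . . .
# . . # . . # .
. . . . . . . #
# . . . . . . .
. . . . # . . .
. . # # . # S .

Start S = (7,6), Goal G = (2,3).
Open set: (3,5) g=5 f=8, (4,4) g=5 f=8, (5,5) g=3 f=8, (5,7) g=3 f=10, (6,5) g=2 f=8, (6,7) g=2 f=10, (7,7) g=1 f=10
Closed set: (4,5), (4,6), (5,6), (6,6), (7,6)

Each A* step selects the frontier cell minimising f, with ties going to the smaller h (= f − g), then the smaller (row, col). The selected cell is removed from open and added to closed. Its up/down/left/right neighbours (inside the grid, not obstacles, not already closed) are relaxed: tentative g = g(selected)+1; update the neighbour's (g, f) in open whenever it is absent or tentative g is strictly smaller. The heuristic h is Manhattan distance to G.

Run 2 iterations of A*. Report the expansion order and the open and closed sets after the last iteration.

order=[(3,5) → (2,5)]; open=[(1,5) g=7 f=10, (2,4) g=7 f=8, (2,6) g=7 f=10, (3,4) g=6 f=8, (4,4) g=5 f=8, (5,5) g=3 f=8, (5,7) g=3 f=10, (6,5) g=2 f=8, (6,7) g=2 f=10, (7,7) g=1 f=10]; closed=[(2,5), (3,5), (4,5), (4,6), (5,6), (6,6), (7,6)]

step 1: expand (3,5) (f=8, h=3) → closed; open now [(2,5) g=6 f=8, (3,4) g=6 f=8, (4,4) g=5 f=8, (5,5) g=3 f=8, (5,7) g=3 f=10, (6,5) g=2 f=8, (6,7) g=2 f=10, (7,7) g=1 f=10]
step 2: expand (2,5) (f=8, h=2) → closed; open now [(1,5) g=7 f=10, (2,4) g=7 f=8, (2,6) g=7 f=10, (3,4) g=6 f=8, (4,4) g=5 f=8, (5,5) g=3 f=8, (5,7) g=3 f=10, (6,5) g=2 f=8, (6,7) g=2 f=10, (7,7) g=1 f=10]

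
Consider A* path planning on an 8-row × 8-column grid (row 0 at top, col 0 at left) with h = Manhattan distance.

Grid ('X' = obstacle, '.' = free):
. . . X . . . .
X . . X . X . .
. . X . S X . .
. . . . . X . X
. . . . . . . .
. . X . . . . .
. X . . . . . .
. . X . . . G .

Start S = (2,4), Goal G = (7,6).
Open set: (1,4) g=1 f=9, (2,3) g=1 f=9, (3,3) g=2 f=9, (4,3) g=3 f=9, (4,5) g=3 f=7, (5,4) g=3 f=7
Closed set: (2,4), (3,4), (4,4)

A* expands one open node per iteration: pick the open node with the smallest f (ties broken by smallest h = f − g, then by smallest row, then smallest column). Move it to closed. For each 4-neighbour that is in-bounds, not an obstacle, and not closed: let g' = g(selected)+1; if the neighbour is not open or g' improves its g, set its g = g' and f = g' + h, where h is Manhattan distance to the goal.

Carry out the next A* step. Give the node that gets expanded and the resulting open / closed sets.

step 1: expand (4,5) (f=7, h=4) → closed; open now [(1,4) g=1 f=9, (2,3) g=1 f=9, (3,3) g=2 f=9, (4,3) g=3 f=9, (4,6) g=4 f=7, (5,4) g=3 f=7, (5,5) g=4 f=7]

expanded=(4,5); open=[(1,4) g=1 f=9, (2,3) g=1 f=9, (3,3) g=2 f=9, (4,3) g=3 f=9, (4,6) g=4 f=7, (5,4) g=3 f=7, (5,5) g=4 f=7]; closed=[(2,4), (3,4), (4,4), (4,5)]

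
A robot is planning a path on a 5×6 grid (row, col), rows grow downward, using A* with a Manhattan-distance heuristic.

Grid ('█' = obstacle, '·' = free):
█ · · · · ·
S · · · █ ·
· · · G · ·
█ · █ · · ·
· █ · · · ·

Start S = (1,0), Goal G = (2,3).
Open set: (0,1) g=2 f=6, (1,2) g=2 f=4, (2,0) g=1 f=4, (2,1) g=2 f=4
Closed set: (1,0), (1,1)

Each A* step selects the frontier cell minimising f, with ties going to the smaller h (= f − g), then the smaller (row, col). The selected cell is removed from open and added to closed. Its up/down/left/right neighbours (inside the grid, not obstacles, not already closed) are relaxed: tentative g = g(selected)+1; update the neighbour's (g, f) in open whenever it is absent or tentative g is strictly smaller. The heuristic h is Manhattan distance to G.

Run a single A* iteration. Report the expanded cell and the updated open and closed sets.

step 1: expand (1,2) (f=4, h=2) → closed; open now [(0,1) g=2 f=6, (0,2) g=3 f=6, (1,3) g=3 f=4, (2,0) g=1 f=4, (2,1) g=2 f=4, (2,2) g=3 f=4]

expanded=(1,2); open=[(0,1) g=2 f=6, (0,2) g=3 f=6, (1,3) g=3 f=4, (2,0) g=1 f=4, (2,1) g=2 f=4, (2,2) g=3 f=4]; closed=[(1,0), (1,1), (1,2)]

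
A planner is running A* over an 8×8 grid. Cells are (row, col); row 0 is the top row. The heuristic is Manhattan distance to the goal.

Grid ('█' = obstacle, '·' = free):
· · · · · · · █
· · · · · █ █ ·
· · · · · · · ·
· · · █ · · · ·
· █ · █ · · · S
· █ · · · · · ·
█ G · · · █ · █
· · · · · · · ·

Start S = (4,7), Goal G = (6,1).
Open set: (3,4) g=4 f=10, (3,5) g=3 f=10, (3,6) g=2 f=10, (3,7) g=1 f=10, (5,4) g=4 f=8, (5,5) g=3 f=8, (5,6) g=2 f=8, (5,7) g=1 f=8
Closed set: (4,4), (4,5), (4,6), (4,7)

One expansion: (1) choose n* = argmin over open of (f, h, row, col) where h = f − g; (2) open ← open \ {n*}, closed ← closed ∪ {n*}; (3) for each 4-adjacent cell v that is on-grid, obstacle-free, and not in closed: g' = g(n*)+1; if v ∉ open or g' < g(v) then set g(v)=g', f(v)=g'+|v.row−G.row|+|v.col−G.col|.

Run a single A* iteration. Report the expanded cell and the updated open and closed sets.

step 1: expand (5,4) (f=8, h=4) → closed; open now [(3,4) g=4 f=10, (3,5) g=3 f=10, (3,6) g=2 f=10, (3,7) g=1 f=10, (5,3) g=5 f=8, (5,5) g=3 f=8, (5,6) g=2 f=8, (5,7) g=1 f=8, (6,4) g=5 f=8]

expanded=(5,4); open=[(3,4) g=4 f=10, (3,5) g=3 f=10, (3,6) g=2 f=10, (3,7) g=1 f=10, (5,3) g=5 f=8, (5,5) g=3 f=8, (5,6) g=2 f=8, (5,7) g=1 f=8, (6,4) g=5 f=8]; closed=[(4,4), (4,5), (4,6), (4,7), (5,4)]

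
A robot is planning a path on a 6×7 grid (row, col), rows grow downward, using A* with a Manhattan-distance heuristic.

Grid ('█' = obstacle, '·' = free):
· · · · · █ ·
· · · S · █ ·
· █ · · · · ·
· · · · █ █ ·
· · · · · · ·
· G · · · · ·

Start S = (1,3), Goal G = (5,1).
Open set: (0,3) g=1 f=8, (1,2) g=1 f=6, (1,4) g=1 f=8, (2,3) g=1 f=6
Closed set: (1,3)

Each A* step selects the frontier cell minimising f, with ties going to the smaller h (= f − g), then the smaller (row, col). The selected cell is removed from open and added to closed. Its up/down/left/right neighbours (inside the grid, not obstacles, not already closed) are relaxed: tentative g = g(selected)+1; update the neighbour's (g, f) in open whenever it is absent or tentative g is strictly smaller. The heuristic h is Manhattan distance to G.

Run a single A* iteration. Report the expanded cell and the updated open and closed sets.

expanded=(1,2); open=[(0,2) g=2 f=8, (0,3) g=1 f=8, (1,1) g=2 f=6, (1,4) g=1 f=8, (2,2) g=2 f=6, (2,3) g=1 f=6]; closed=[(1,2), (1,3)]

step 1: expand (1,2) (f=6, h=5) → closed; open now [(0,2) g=2 f=8, (0,3) g=1 f=8, (1,1) g=2 f=6, (1,4) g=1 f=8, (2,2) g=2 f=6, (2,3) g=1 f=6]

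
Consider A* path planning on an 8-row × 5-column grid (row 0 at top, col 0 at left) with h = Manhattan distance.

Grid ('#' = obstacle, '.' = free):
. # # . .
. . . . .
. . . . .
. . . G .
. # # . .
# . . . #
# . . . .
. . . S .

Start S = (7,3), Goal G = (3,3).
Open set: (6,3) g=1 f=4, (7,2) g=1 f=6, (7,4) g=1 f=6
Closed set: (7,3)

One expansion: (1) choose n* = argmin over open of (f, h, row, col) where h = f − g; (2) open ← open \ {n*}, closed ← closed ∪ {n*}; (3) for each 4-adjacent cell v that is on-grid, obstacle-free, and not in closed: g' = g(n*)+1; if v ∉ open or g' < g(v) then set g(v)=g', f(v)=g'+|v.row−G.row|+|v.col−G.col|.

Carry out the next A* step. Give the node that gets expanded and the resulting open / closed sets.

step 1: expand (6,3) (f=4, h=3) → closed; open now [(5,3) g=2 f=4, (6,2) g=2 f=6, (6,4) g=2 f=6, (7,2) g=1 f=6, (7,4) g=1 f=6]

expanded=(6,3); open=[(5,3) g=2 f=4, (6,2) g=2 f=6, (6,4) g=2 f=6, (7,2) g=1 f=6, (7,4) g=1 f=6]; closed=[(6,3), (7,3)]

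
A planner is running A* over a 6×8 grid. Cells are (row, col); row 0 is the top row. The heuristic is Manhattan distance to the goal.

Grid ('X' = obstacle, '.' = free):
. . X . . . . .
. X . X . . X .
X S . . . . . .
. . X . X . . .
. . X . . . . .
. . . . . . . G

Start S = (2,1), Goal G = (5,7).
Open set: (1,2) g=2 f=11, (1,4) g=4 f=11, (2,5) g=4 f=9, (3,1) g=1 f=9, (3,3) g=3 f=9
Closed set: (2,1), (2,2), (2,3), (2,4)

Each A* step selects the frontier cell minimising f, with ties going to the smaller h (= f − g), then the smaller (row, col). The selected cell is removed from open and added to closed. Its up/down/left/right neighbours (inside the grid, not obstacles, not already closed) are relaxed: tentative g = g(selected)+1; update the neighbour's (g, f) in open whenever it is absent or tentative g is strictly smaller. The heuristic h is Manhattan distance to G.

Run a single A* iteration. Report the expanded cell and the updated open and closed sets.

expanded=(2,5); open=[(1,2) g=2 f=11, (1,4) g=4 f=11, (1,5) g=5 f=11, (2,6) g=5 f=9, (3,1) g=1 f=9, (3,3) g=3 f=9, (3,5) g=5 f=9]; closed=[(2,1), (2,2), (2,3), (2,4), (2,5)]

step 1: expand (2,5) (f=9, h=5) → closed; open now [(1,2) g=2 f=11, (1,4) g=4 f=11, (1,5) g=5 f=11, (2,6) g=5 f=9, (3,1) g=1 f=9, (3,3) g=3 f=9, (3,5) g=5 f=9]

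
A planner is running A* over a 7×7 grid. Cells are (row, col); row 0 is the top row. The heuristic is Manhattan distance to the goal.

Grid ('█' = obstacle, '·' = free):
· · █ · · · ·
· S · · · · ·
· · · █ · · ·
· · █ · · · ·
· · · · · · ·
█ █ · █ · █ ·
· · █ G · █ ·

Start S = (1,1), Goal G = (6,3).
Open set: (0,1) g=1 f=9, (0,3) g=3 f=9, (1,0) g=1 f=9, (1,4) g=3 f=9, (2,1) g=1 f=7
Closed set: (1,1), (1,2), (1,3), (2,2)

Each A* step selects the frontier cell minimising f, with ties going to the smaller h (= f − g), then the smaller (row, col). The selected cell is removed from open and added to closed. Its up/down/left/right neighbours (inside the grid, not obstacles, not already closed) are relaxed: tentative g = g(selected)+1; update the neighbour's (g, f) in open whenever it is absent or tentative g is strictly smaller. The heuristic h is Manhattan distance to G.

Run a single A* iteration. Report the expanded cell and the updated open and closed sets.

expanded=(2,1); open=[(0,1) g=1 f=9, (0,3) g=3 f=9, (1,0) g=1 f=9, (1,4) g=3 f=9, (2,0) g=2 f=9, (3,1) g=2 f=7]; closed=[(1,1), (1,2), (1,3), (2,1), (2,2)]

step 1: expand (2,1) (f=7, h=6) → closed; open now [(0,1) g=1 f=9, (0,3) g=3 f=9, (1,0) g=1 f=9, (1,4) g=3 f=9, (2,0) g=2 f=9, (3,1) g=2 f=7]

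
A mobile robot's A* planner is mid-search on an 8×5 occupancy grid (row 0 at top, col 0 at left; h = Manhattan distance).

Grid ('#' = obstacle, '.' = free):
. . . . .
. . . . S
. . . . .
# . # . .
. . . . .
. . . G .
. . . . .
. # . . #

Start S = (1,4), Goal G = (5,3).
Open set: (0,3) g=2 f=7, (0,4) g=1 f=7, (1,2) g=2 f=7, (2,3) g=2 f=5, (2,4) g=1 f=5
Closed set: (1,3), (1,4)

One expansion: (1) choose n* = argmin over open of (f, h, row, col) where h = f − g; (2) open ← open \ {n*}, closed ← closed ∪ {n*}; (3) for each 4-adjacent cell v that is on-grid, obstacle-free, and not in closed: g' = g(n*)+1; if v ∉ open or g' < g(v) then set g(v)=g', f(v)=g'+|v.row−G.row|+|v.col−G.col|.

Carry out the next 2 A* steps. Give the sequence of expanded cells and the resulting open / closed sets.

order=[(2,3) → (3,3)]; open=[(0,3) g=2 f=7, (0,4) g=1 f=7, (1,2) g=2 f=7, (2,2) g=3 f=7, (2,4) g=1 f=5, (3,4) g=4 f=7, (4,3) g=4 f=5]; closed=[(1,3), (1,4), (2,3), (3,3)]

step 1: expand (2,3) (f=5, h=3) → closed; open now [(0,3) g=2 f=7, (0,4) g=1 f=7, (1,2) g=2 f=7, (2,2) g=3 f=7, (2,4) g=1 f=5, (3,3) g=3 f=5]
step 2: expand (3,3) (f=5, h=2) → closed; open now [(0,3) g=2 f=7, (0,4) g=1 f=7, (1,2) g=2 f=7, (2,2) g=3 f=7, (2,4) g=1 f=5, (3,4) g=4 f=7, (4,3) g=4 f=5]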